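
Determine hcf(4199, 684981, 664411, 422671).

17

gcd(4199, 684981): 684981 = 163·4199 + 544; 4199 = 7·544 + 391; 544 = 1·391 + 153; 391 = 2·153 + 85; 153 = 1·85 + 68; 85 = 1·68 + 17; 68 = 4·17 + 0 → 17
gcd(17, 664411): 664411 = 39083·17 + 0 → 17
gcd(17, 422671): 422671 = 24863·17 + 0 → 17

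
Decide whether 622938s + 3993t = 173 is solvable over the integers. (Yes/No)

No

By Bézout, 622938s + 3993t = 173 has integer solutions iff gcd(622938, 3993) | 173.
Euclid: 622938 = 156·3993 + 30; 3993 = 133·30 + 3; 30 = 10·3 + 0. gcd = 3; 173 mod 3 = 2. No.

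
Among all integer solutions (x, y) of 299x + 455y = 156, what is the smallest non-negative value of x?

34

Euclid: 455 = 1·299 + 156; 299 = 1·156 + 143; 156 = 1·143 + 13; 143 = 11·13 + 0 → gcd = 13; 156 = 13·12.
Back-substitution yields 299·(-3) + 455·(2) = 13, so one solution is x = -3·12 = -36, y = 2·12 = 24.
Solutions in x differ by 455/13 = 35; the one in [0, 35) is -36 mod 35 = 34.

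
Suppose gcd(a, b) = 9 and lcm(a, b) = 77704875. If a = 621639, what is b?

1125

a·b = gcd·lcm = 9·77704875 = 699343875, so b = 699343875/621639 = 1125.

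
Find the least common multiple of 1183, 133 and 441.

1416051

1183 = 7 · 13²; 133 = 7 · 19; 441 = 3² · 7²
lcm takes max exponent of each prime: 3² · 7² · 13² · 19 = 1416051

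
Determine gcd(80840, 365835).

5

Euclid: 365835 = 4·80840 + 42475; 80840 = 1·42475 + 38365; 42475 = 1·38365 + 4110; 38365 = 9·4110 + 1375; 4110 = 2·1375 + 1360; 1375 = 1·1360 + 15; 1360 = 90·15 + 10; 15 = 1·10 + 5; 10 = 2·5 + 0. Last nonzero remainder: 5.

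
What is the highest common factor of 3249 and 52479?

Euclid: 52479 = 16·3249 + 495; 3249 = 6·495 + 279; 495 = 1·279 + 216; 279 = 1·216 + 63; 216 = 3·63 + 27; 63 = 2·27 + 9; 27 = 3·9 + 0. Last nonzero remainder: 9.

9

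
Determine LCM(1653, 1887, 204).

4158948

lcm(1653, 1887) = 1653·1887/gcd = 3119211/3 = 1039737
lcm(1039737, 204) = 1039737·204/gcd = 212106348/51 = 4158948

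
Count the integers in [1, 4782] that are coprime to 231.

231 = 3·7·11. Inclusion–exclusion on these primes:
4782 − ⌊4782/3⌋ − ⌊4782/7⌋ − ⌊4782/11⌋ + ⌊4782/21⌋ + ⌊4782/33⌋ + ⌊4782/77⌋ − ⌊4782/231⌋ = 2484

2484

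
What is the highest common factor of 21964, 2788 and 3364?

21964 = 2² · 17² · 19; 2788 = 2² · 17 · 41; 3364 = 2² · 29²
gcd takes min exponent of each prime: 2² = 4

4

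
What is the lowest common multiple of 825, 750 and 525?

825 = 3 · 5² · 11; 750 = 2 · 3 · 5³; 525 = 3 · 5² · 7
lcm takes max exponent of each prime: 2 · 3 · 5³ · 7 · 11 = 57750

57750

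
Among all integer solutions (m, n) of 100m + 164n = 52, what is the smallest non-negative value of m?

gcd(100, 164) = 4 (Euclid: 164 = 1·100 + 64; 100 = 1·64 + 36; 64 = 1·36 + 28; 36 = 1·28 + 8; 28 = 3·8 + 4; 8 = 2·4 + 0), and 4 | 52.
Extended Euclid: 100·(-18) + 164·(11) = 4. Scale by 13: m₀ = -234.
General solution m = m₀ + 41t; reducing mod 41 gives m = 12 (and n = -7).

12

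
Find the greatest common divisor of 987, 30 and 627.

3

gcd(987, 30): 987 = 32·30 + 27; 30 = 1·27 + 3; 27 = 9·3 + 0 → 3
gcd(3, 627): 627 = 209·3 + 0 → 3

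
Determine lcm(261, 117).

3393

261 = 3² · 29; 117 = 3² · 13
max exponents: 3² · 13 · 29 = 3393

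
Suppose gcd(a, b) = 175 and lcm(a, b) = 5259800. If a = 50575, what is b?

Using ab = gcd(a,b)·lcm(a,b) = 175·5259800 = 920465000, we get b = 920465000/50575 = 18200.

18200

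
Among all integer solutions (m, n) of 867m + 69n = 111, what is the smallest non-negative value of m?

gcd(867, 69) = 3 (Euclid: 867 = 12·69 + 39; 69 = 1·39 + 30; 39 = 1·30 + 9; 30 = 3·9 + 3; 9 = 3·3 + 0), and 3 | 111.
Extended Euclid: 867·(-7) + 69·(88) = 3. Scale by 37: m₀ = -259.
General solution m = m₀ + 23t; reducing mod 23 gives m = 17 (and n = -212).

17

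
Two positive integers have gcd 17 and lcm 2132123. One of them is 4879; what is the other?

p·q = gcd·lcm = 17·2132123 = 36246091, so q = 36246091/4879 = 7429.

7429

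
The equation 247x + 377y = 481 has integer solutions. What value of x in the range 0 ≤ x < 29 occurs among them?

gcd(247, 377) = 13 (Euclid: 377 = 1·247 + 130; 247 = 1·130 + 117; 130 = 1·117 + 13; 117 = 9·13 + 0), and 13 | 481.
Extended Euclid: 247·(-3) + 377·(2) = 13. Scale by 37: x₀ = -111.
General solution x = x₀ + 29t; reducing mod 29 gives x = 5 (and y = -2).

5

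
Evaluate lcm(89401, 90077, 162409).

lcm(89401, 90077) = 89401·90077/gcd = 8052973877/169 = 47650733
lcm(47650733, 162409) = 47650733·162409/gcd = 7738907895797/169 = 45792354413

45792354413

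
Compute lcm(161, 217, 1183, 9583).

1154722751

lcm(161, 217) = 161·217/gcd = 34937/7 = 4991
lcm(4991, 1183) = 4991·1183/gcd = 5904353/7 = 843479
lcm(843479, 9583) = 843479·9583/gcd = 8083059257/7 = 1154722751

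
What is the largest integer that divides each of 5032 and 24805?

1

5032 = 2³ · 17 · 37
24805 = 5 · 11² · 41
Common: 1 = 1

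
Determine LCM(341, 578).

341 = 11 · 31; 578 = 2 · 17²
max exponents: 2 · 11 · 17² · 31 = 197098

197098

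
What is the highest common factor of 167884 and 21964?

Euclid: 167884 = 7·21964 + 14136; 21964 = 1·14136 + 7828; 14136 = 1·7828 + 6308; 7828 = 1·6308 + 1520; 6308 = 4·1520 + 228; 1520 = 6·228 + 152; 228 = 1·152 + 76; 152 = 2·76 + 0. Last nonzero remainder: 76.

76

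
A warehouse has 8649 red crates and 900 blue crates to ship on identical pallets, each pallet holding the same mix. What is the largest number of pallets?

Euclid: 8649 = 9·900 + 549; 900 = 1·549 + 351; 549 = 1·351 + 198; 351 = 1·198 + 153; 198 = 1·153 + 45; 153 = 3·45 + 18; 45 = 2·18 + 9; 18 = 2·9 + 0. Last nonzero remainder: 9.

9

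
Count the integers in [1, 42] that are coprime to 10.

17

Prime factors of 10: 2, 5. Count integers ≤ 42 divisible by none of them.
By inclusion–exclusion: 42 − ⌊42/2⌋ − ⌊42/5⌋ + ⌊42/10⌋ = 17.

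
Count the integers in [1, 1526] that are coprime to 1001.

Prime factors of 1001: 7, 11, 13. Count integers ≤ 1526 divisible by none of them.
By inclusion–exclusion: 1526 − ⌊1526/7⌋ − ⌊1526/11⌋ − ⌊1526/13⌋ + ⌊1526/77⌋ + ⌊1526/91⌋ + ⌊1526/143⌋ − ⌊1526/1001⌋ = 1097.

1097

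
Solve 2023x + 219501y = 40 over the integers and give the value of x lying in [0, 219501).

gcd(2023, 219501) = 1 (Euclid: 219501 = 108·2023 + 1017; 2023 = 1·1017 + 1006; 1017 = 1·1006 + 11; 1006 = 91·11 + 5; 11 = 2·5 + 1; 5 = 5·1 + 0), and 1 | 40.
Extended Euclid: 2023·(-39929) + 219501·(368) = 1. Scale by 40: x₀ = -1597160.
General solution x = x₀ + 219501t; reducing mod 219501 gives x = 158848 (and y = -1464).

158848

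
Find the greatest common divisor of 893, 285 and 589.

893 = 19 · 47; 285 = 3 · 5 · 19; 589 = 19 · 31
gcd takes min exponent of each prime: 19 = 19

19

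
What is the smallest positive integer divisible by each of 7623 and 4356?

30492

gcd first: 7623 = 1·4356 + 3267; 4356 = 1·3267 + 1089; 3267 = 3·1089 + 0 → gcd = 1089
lcm = 7623·4356/gcd = 33205788/1089 = 30492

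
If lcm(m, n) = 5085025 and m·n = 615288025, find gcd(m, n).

121

gcd·lcm = product, so gcd = 615288025/5085025 = 121.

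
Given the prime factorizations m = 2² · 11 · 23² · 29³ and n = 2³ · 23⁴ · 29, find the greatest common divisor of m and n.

61364

min exponent per shared prime: 2² · 23² · 29 = 61364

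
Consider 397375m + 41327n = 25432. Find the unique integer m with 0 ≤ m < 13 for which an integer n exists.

Euclid: 397375 = 9·41327 + 25432; 41327 = 1·25432 + 15895; 25432 = 1·15895 + 9537; 15895 = 1·9537 + 6358; 9537 = 1·6358 + 3179; 6358 = 2·3179 + 0 → gcd = 3179; 25432 = 3179·8.
Back-substitution yields 397375·(5) + 41327·(-48) = 3179, so one solution is m = 5·8 = 40, n = -48·8 = -384.
Solutions in m differ by 41327/3179 = 13; the one in [0, 13) is 40 mod 13 = 1.

1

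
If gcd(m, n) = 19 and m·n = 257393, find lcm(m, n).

gcd·lcm = product, so lcm = 257393/19 = 13547.

13547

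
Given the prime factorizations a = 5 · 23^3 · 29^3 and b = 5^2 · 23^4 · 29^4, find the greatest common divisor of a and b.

1483704815

min exponent per shared prime: 5 · 23^3 · 29^3 = 1483704815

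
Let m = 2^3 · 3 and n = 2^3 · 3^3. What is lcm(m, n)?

216

max exponent per prime: 2^3 · 3^3 = 216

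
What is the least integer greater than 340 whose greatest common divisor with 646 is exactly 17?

646 = 17·38. Any x with gcd(x, 646) = 17 is a multiple of 17, say 17s, with s coprime to 38.
Need s > 340/17, so s ≥ 21. First s ≥ 21 with gcd(s, 38) = 1 is s = 21. Thus x = 17·21 = 357.

357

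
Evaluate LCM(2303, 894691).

42050477

gcd first: 894691 = 388·2303 + 1127; 2303 = 2·1127 + 49; 1127 = 23·49 + 0 → gcd = 49
lcm = 2303·894691/gcd = 2060473373/49 = 42050477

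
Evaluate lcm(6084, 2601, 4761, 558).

28833968124

lcm(6084, 2601) = 6084·2601/gcd = 15824484/9 = 1758276
lcm(1758276, 4761) = 1758276·4761/gcd = 8371152036/9 = 930128004
lcm(930128004, 558) = 930128004·558/gcd = 519011426232/18 = 28833968124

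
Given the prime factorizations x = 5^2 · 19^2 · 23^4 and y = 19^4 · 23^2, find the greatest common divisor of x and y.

190969

min exponent per shared prime: 19^2 · 23^2 = 190969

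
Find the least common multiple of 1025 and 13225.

542225

gcd first: 13225 = 12·1025 + 925; 1025 = 1·925 + 100; 925 = 9·100 + 25; 100 = 4·25 + 0 → gcd = 25
lcm = 1025·13225/gcd = 13555625/25 = 542225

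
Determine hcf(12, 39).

3

12 = 2² · 3
39 = 3 · 13
Common: 3 = 3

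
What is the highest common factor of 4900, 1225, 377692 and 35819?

49

gcd(4900, 1225): 4900 = 4·1225 + 0 → 1225
gcd(1225, 377692): 377692 = 308·1225 + 392; 1225 = 3·392 + 49; 392 = 8·49 + 0 → 49
gcd(49, 35819): 35819 = 731·49 + 0 → 49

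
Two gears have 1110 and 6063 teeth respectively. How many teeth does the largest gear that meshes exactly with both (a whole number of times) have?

Euclid: 6063 = 5·1110 + 513; 1110 = 2·513 + 84; 513 = 6·84 + 9; 84 = 9·9 + 3; 9 = 3·3 + 0. Last nonzero remainder: 3.

3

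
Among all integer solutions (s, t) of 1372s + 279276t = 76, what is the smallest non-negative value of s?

48853

gcd(1372, 279276) = 4 (Euclid: 279276 = 203·1372 + 760; 1372 = 1·760 + 612; 760 = 1·612 + 148; 612 = 4·148 + 20; 148 = 7·20 + 8; 20 = 2·8 + 4; 8 = 2·4 + 0), and 4 | 76.
Extended Euclid: 1372·(28294) + 279276·(-139) = 4. Scale by 19: s₀ = 537586.
General solution s = s₀ + 69819k; reducing mod 69819 gives s = 48853 (and t = -240).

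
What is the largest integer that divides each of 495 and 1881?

495 = 3² · 5 · 11
1881 = 3² · 11 · 19
Common: 3² · 11 = 99

99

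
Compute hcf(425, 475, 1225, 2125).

gcd(425, 475): 475 = 1·425 + 50; 425 = 8·50 + 25; 50 = 2·25 + 0 → 25
gcd(25, 1225): 1225 = 49·25 + 0 → 25
gcd(25, 2125): 2125 = 85·25 + 0 → 25

25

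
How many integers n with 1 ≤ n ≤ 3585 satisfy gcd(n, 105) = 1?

1638

Prime factors of 105: 3, 5, 7. Count integers ≤ 3585 divisible by none of them.
By inclusion–exclusion: 3585 − ⌊3585/3⌋ − ⌊3585/5⌋ − ⌊3585/7⌋ + ⌊3585/15⌋ + ⌊3585/21⌋ + ⌊3585/35⌋ − ⌊3585/105⌋ = 1638.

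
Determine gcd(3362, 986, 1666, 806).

2

3362 = 2 · 41²; 986 = 2 · 17 · 29; 1666 = 2 · 7² · 17; 806 = 2 · 13 · 31
gcd takes min exponent of each prime: 2 = 2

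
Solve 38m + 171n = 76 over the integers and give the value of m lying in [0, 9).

2

gcd(38, 171) = 19 (Euclid: 171 = 4·38 + 19; 38 = 2·19 + 0), and 19 | 76.
Extended Euclid: 38·(-4) + 171·(1) = 19. Scale by 4: m₀ = -16.
General solution m = m₀ + 9t; reducing mod 9 gives m = 2 (and n = 0).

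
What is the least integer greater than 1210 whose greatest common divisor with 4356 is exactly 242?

4356 = 242·18. Any t with gcd(t, 4356) = 242 is a multiple of 242, say 242s, with s coprime to 18.
Need s > 1210/242, so s ≥ 6. First s ≥ 6 with gcd(s, 18) = 1 is s = 7. Thus t = 242·7 = 1694.

1694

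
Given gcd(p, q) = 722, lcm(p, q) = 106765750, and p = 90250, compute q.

p·q = gcd·lcm = 722·106765750 = 77084871500, so q = 77084871500/90250 = 854126.

854126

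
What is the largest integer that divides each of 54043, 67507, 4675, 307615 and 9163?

187

54043 = 11 · 17³; 67507 = 11 · 17 · 19²; 4675 = 5² · 11 · 17; 307615 = 5 · 7 · 11 · 17 · 47; 9163 = 7² · 11 · 17
gcd takes min exponent of each prime: 11 · 17 = 187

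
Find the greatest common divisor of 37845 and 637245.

45

37845 = 3² · 5 · 29²
637245 = 3² · 5 · 7² · 17²
Common: 3² · 5 = 45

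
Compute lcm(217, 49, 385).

217 = 7 · 31; 49 = 7²; 385 = 5 · 7 · 11
lcm takes max exponent of each prime: 5 · 7² · 11 · 31 = 83545

83545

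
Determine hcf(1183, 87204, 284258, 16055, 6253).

1183 = 7 · 13²; 87204 = 2² · 3 · 13² · 43; 284258 = 2 · 13² · 29²; 16055 = 5 · 13² · 19; 6253 = 13² · 37
gcd takes min exponent of each prime: 13² = 169

169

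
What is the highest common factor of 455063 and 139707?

1

Euclid: 455063 = 3·139707 + 35942; 139707 = 3·35942 + 31881; 35942 = 1·31881 + 4061; 31881 = 7·4061 + 3454; 4061 = 1·3454 + 607; 3454 = 5·607 + 419; 607 = 1·419 + 188; 419 = 2·188 + 43; 188 = 4·43 + 16; 43 = 2·16 + 11; 16 = 1·11 + 5; 11 = 2·5 + 1; 5 = 5·1 + 0. Last nonzero remainder: 1.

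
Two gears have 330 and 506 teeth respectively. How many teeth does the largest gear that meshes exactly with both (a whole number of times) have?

22

330 = 2 · 3 · 5 · 11
506 = 2 · 11 · 23
Common: 2 · 11 = 22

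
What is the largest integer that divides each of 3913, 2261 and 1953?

3913 = 7 · 13 · 43; 2261 = 7 · 17 · 19; 1953 = 3² · 7 · 31
gcd takes min exponent of each prime: 7 = 7

7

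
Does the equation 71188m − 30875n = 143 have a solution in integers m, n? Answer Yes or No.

Yes

gcd(71188, 30875): 71188 = 2·30875 + 9438; 30875 = 3·9438 + 2561; 9438 = 3·2561 + 1755; 2561 = 1·1755 + 806; 1755 = 2·806 + 143; 806 = 5·143 + 91; 143 = 1·91 + 52; 91 = 1·52 + 39; 52 = 1·39 + 13; 39 = 3·13 + 0 → 13
13 divides 143, so a solution exists.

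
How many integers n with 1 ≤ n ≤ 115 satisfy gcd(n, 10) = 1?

Prime factors of 10: 2, 5. Count integers ≤ 115 divisible by none of them.
By inclusion–exclusion: 115 − ⌊115/2⌋ − ⌊115/5⌋ + ⌊115/10⌋ = 46.

46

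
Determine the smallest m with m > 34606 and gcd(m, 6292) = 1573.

36179

6292 = 1573·4. Any m with gcd(m, 6292) = 1573 is a multiple of 1573, say 1573s, with s coprime to 4.
Need s > 34606/1573, so s ≥ 23. First s ≥ 23 with gcd(s, 4) = 1 is s = 23. Thus m = 1573·23 = 36179.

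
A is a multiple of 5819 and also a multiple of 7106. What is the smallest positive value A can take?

5819 = 11 · 23²; 7106 = 2 · 11 · 17 · 19
max exponents: 2 · 11 · 17 · 19 · 23² = 3759074

3759074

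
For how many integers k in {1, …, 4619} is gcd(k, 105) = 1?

2112

105 = 3·5·7. Inclusion–exclusion on these primes:
4619 − ⌊4619/3⌋ − ⌊4619/5⌋ − ⌊4619/7⌋ + ⌊4619/15⌋ + ⌊4619/21⌋ + ⌊4619/35⌋ − ⌊4619/105⌋ = 2112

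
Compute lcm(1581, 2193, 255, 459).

3059235

1581 = 3 · 17 · 31; 2193 = 3 · 17 · 43; 255 = 3 · 5 · 17; 459 = 3³ · 17
lcm takes max exponent of each prime: 3³ · 5 · 17 · 31 · 43 = 3059235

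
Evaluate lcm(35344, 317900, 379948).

120785469200

lcm(35344, 317900) = 35344·317900/gcd = 11235857600/4 = 2808964400
lcm(2808964400, 379948) = 2808964400·379948/gcd = 1067260405851200/8836 = 120785469200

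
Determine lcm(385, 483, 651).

823515

385 = 5 · 7 · 11; 483 = 3 · 7 · 23; 651 = 3 · 7 · 31
lcm takes max exponent of each prime: 3 · 5 · 7 · 11 · 23 · 31 = 823515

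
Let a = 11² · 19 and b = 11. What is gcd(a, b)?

11

min exponent per shared prime: 11 = 11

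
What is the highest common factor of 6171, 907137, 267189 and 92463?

6171 = 3 · 11² · 17; 907137 = 3² · 7² · 11² · 17; 267189 = 3 · 13² · 17 · 31; 92463 = 3 · 7² · 17 · 37
gcd takes min exponent of each prime: 3 · 17 = 51

51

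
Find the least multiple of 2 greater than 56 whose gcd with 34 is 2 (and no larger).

34 = 2·17. Any a with gcd(a, 34) = 2 is a multiple of 2, say 2s, with s coprime to 17.
Need s > 56/2, so s ≥ 29. First s ≥ 29 with gcd(s, 17) = 1 is s = 29. Thus a = 2·29 = 58.

58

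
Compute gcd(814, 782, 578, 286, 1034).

2

gcd(814, 782): 814 = 1·782 + 32; 782 = 24·32 + 14; 32 = 2·14 + 4; 14 = 3·4 + 2; 4 = 2·2 + 0 → 2
gcd(2, 578): 578 = 289·2 + 0 → 2
gcd(2, 286): 286 = 143·2 + 0 → 2
gcd(2, 1034): 1034 = 517·2 + 0 → 2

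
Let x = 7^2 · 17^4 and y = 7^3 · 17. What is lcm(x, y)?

max exponent per prime: 7^3 · 17^4 = 28647703

28647703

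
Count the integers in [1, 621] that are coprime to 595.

401

Prime factors of 595: 5, 7, 17. Count integers ≤ 621 divisible by none of them.
By inclusion–exclusion: 621 − ⌊621/5⌋ − ⌊621/7⌋ − ⌊621/17⌋ + ⌊621/35⌋ + ⌊621/85⌋ + ⌊621/119⌋ − ⌊621/595⌋ = 401.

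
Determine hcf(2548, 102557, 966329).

gcd(2548, 102557): 102557 = 40·2548 + 637; 2548 = 4·637 + 0 → 637
gcd(637, 966329): 966329 = 1517·637 + 0 → 637

637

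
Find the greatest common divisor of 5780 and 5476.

4

5780 = 2² · 5 · 17²
5476 = 2² · 37²
Common: 2² = 4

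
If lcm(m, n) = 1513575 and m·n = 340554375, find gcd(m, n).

225

gcd·lcm = product, so gcd = 340554375/1513575 = 225.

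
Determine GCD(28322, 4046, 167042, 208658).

gcd(28322, 4046): 28322 = 7·4046 + 0 → 4046
gcd(4046, 167042): 167042 = 41·4046 + 1156; 4046 = 3·1156 + 578; 1156 = 2·578 + 0 → 578
gcd(578, 208658): 208658 = 361·578 + 0 → 578

578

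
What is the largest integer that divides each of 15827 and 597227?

Euclid: 597227 = 37·15827 + 11628; 15827 = 1·11628 + 4199; 11628 = 2·4199 + 3230; 4199 = 1·3230 + 969; 3230 = 3·969 + 323; 969 = 3·323 + 0. Last nonzero remainder: 323.

323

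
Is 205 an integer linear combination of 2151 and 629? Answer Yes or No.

Yes

gcd(2151, 629): 2151 = 3·629 + 264; 629 = 2·264 + 101; 264 = 2·101 + 62; 101 = 1·62 + 39; 62 = 1·39 + 23; 39 = 1·23 + 16; 23 = 1·16 + 7; 16 = 2·7 + 2; 7 = 3·2 + 1; 2 = 2·1 + 0 → 1
1 divides 205, so a solution exists.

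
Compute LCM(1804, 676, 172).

lcm(1804, 676) = 1804·676/gcd = 1219504/4 = 304876
lcm(304876, 172) = 304876·172/gcd = 52438672/4 = 13109668

13109668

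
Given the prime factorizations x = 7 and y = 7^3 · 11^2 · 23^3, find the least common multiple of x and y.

504967001

max exponent per prime: 7^3 · 11^2 · 23^3 = 504967001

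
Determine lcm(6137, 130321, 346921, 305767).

1803308887919

6137 = 17 · 19²; 130321 = 19⁴; 346921 = 19² · 31²; 305767 = 7 · 11² · 19²
lcm takes max exponent of each prime: 7 · 11² · 17 · 19⁴ · 31² = 1803308887919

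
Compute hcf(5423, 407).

11

Euclid: 5423 = 13·407 + 132; 407 = 3·132 + 11; 132 = 12·11 + 0. Last nonzero remainder: 11.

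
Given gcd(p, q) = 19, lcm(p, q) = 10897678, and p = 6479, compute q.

31958

p·q = gcd·lcm = 19·10897678 = 207055882, so q = 207055882/6479 = 31958.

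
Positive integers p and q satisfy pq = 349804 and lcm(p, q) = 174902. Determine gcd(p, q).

From gcd × lcm = pq: gcd = 349804 / 174902 = 2.

2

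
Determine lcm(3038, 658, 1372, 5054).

721640444

lcm(3038, 658) = 3038·658/gcd = 1999004/14 = 142786
lcm(142786, 1372) = 142786·1372/gcd = 195902392/98 = 1999004
lcm(1999004, 5054) = 1999004·5054/gcd = 10102966216/14 = 721640444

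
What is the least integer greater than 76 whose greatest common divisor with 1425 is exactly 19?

133

gcd(m, 1425) = 19 forces 19 | m; write m = 19s. Then gcd(19s, 19·75) = 19·gcd(s, 75), so need gcd(s, 75) = 1.
19s > 76 gives s ≥ 5. The least s ≥ 5 coprime to 75 is 7, so m = 19·7 = 133.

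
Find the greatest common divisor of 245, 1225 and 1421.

gcd(245, 1225): 1225 = 5·245 + 0 → 245
gcd(245, 1421): 1421 = 5·245 + 196; 245 = 1·196 + 49; 196 = 4·49 + 0 → 49

49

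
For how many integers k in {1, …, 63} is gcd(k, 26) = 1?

Prime factors of 26: 2, 13. Count integers ≤ 63 divisible by none of them.
By inclusion–exclusion: 63 − ⌊63/2⌋ − ⌊63/13⌋ + ⌊63/26⌋ = 30.

30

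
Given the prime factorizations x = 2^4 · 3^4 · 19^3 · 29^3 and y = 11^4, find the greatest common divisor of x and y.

1

min exponent per shared prime: (none) = 1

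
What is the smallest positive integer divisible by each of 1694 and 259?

gcd first: 1694 = 6·259 + 140; 259 = 1·140 + 119; 140 = 1·119 + 21; 119 = 5·21 + 14; 21 = 1·14 + 7; 14 = 2·7 + 0 → gcd = 7
lcm = 1694·259/gcd = 438746/7 = 62678

62678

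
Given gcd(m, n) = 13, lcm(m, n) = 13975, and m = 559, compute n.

325

m·n = gcd·lcm = 13·13975 = 181675, so n = 181675/559 = 325.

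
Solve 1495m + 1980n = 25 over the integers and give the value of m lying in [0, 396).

Euclid: 1980 = 1·1495 + 485; 1495 = 3·485 + 40; 485 = 12·40 + 5; 40 = 8·5 + 0 → gcd = 5; 25 = 5·5.
Back-substitution yields 1495·(-49) + 1980·(37) = 5, so one solution is m = -49·5 = -245, n = 37·5 = 185.
Solutions in m differ by 1980/5 = 396; the one in [0, 396) is -245 mod 396 = 151.

151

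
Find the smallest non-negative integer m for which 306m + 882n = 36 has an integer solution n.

gcd(306, 882) = 18 (Euclid: 882 = 2·306 + 270; 306 = 1·270 + 36; 270 = 7·36 + 18; 36 = 2·18 + 0), and 18 | 36.
Extended Euclid: 306·(-23) + 882·(8) = 18. Scale by 2: m₀ = -46.
General solution m = m₀ + 49t; reducing mod 49 gives m = 3 (and n = -1).

3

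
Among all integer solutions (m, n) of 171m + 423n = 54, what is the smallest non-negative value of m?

30

Reduce mod 423: 171m ≡ 54 (mod 423). With g = gcd(171, 423) = 9 dividing 54, divide through: 19m ≡ 6 (mod 47).
Since gcd(19, 47) = 1, m ≡ 6·(19)⁻¹ ≡ 30 (mod 47). Smallest non-negative: 30.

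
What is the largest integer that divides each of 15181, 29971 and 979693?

17

gcd(15181, 29971): 29971 = 1·15181 + 14790; 15181 = 1·14790 + 391; 14790 = 37·391 + 323; 391 = 1·323 + 68; 323 = 4·68 + 51; 68 = 1·51 + 17; 51 = 3·17 + 0 → 17
gcd(17, 979693): 979693 = 57629·17 + 0 → 17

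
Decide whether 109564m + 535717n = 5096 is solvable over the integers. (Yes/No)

Yes

gcd(109564, 535717): 535717 = 4·109564 + 97461; 109564 = 1·97461 + 12103; 97461 = 8·12103 + 637; 12103 = 19·637 + 0 → 637
637 divides 5096, so a solution exists.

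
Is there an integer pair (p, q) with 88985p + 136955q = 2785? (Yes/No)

No

By Bézout, 88985p + 136955q = 2785 has integer solutions iff gcd(88985, 136955) | 2785.
Euclid: 136955 = 1·88985 + 47970; 88985 = 1·47970 + 41015; 47970 = 1·41015 + 6955; 41015 = 5·6955 + 6240; 6955 = 1·6240 + 715; 6240 = 8·715 + 520; 715 = 1·520 + 195; 520 = 2·195 + 130; 195 = 1·130 + 65; 130 = 2·65 + 0. gcd = 65; 2785 mod 65 = 55. No.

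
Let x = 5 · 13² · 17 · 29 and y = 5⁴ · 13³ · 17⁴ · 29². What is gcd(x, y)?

min exponent per shared prime: 5 · 13² · 17 · 29 = 416585

416585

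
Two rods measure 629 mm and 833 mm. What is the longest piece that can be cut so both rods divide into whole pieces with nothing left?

Euclid: 833 = 1·629 + 204; 629 = 3·204 + 17; 204 = 12·17 + 0. Last nonzero remainder: 17.

17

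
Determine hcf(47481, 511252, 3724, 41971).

gcd(47481, 511252): 511252 = 10·47481 + 36442; 47481 = 1·36442 + 11039; 36442 = 3·11039 + 3325; 11039 = 3·3325 + 1064; 3325 = 3·1064 + 133; 1064 = 8·133 + 0 → 133
gcd(133, 3724): 3724 = 28·133 + 0 → 133
gcd(133, 41971): 41971 = 315·133 + 76; 133 = 1·76 + 57; 76 = 1·57 + 19; 57 = 3·19 + 0 → 19

19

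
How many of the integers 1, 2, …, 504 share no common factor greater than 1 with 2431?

399

2431 = 11·13·17. Inclusion–exclusion on these primes:
504 − ⌊504/11⌋ − ⌊504/13⌋ − ⌊504/17⌋ + ⌊504/143⌋ + ⌊504/187⌋ + ⌊504/221⌋ − ⌊504/2431⌋ = 399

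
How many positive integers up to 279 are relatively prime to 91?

222

91 = 7·13. Inclusion–exclusion on these primes:
279 − ⌊279/7⌋ − ⌊279/13⌋ + ⌊279/91⌋ = 222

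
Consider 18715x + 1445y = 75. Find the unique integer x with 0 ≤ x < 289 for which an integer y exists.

Reduce mod 1445: 18715x ≡ 75 (mod 1445). With g = gcd(18715, 1445) = 5 dividing 75, divide through: 3743x ≡ 15 (mod 289).
Since gcd(3743, 289) = 1, x ≡ 15·(3743)⁻¹ ≡ 226 (mod 289). Smallest non-negative: 226.

226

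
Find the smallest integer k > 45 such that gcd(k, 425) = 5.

55

Multiples of 5 above 45: 5·10, 5·11, … . Need the cofactor coprime to 425/5 = 85.
Checking s = 10, 11, … the first with gcd(s, 85) = 1 is s = 11, giving 55.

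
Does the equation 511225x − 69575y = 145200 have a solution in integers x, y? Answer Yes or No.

gcd(511225, 69575): 511225 = 7·69575 + 24200; 69575 = 2·24200 + 21175; 24200 = 1·21175 + 3025; 21175 = 7·3025 + 0 → 3025
3025 divides 145200, so a solution exists.

Yes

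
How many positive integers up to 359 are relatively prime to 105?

165

Prime factors of 105: 3, 5, 7. Count integers ≤ 359 divisible by none of them.
By inclusion–exclusion: 359 − ⌊359/3⌋ − ⌊359/5⌋ − ⌊359/7⌋ + ⌊359/15⌋ + ⌊359/21⌋ + ⌊359/35⌋ − ⌊359/105⌋ = 165.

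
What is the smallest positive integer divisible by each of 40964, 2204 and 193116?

40964 = 2² · 7² · 11 · 19; 2204 = 2² · 19 · 29; 193116 = 2² · 3 · 7 · 11² · 19
lcm takes max exponent of each prime: 2² · 3 · 7² · 11² · 19 · 29 = 39202548

39202548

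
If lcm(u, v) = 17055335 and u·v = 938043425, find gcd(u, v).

gcd·lcm = product, so gcd = 938043425/17055335 = 55.

55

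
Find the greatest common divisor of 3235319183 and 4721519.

361

Euclid: 3235319183 = 685·4721519 + 1078668; 4721519 = 4·1078668 + 406847; 1078668 = 2·406847 + 264974; 406847 = 1·264974 + 141873; 264974 = 1·141873 + 123101; 141873 = 1·123101 + 18772; 123101 = 6·18772 + 10469; 18772 = 1·10469 + 8303; 10469 = 1·8303 + 2166; 8303 = 3·2166 + 1805; 2166 = 1·1805 + 361; 1805 = 5·361 + 0. Last nonzero remainder: 361.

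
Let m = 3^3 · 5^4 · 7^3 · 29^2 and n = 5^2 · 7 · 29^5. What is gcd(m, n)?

147175

min exponent per shared prime: 5^2 · 7 · 29^2 = 147175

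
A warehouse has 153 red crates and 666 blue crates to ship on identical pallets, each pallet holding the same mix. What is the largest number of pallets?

9

Euclid: 666 = 4·153 + 54; 153 = 2·54 + 45; 54 = 1·45 + 9; 45 = 5·9 + 0. Last nonzero remainder: 9.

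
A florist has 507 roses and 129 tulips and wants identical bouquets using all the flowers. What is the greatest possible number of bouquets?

3

507 = 3 · 13²
129 = 3 · 43
Common: 3 = 3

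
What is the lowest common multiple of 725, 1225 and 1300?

1847300

725 = 5² · 29; 1225 = 5² · 7²; 1300 = 2² · 5² · 13
lcm takes max exponent of each prime: 2² · 5² · 7² · 13 · 29 = 1847300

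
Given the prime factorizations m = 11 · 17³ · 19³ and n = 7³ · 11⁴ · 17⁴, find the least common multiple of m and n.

2876877363594157

max exponent per prime: 7³ · 11⁴ · 17⁴ · 19³ = 2876877363594157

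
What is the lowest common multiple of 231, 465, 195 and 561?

lcm(231, 465) = 231·465/gcd = 107415/3 = 35805
lcm(35805, 195) = 35805·195/gcd = 6981975/15 = 465465
lcm(465465, 561) = 465465·561/gcd = 261125865/33 = 7912905

7912905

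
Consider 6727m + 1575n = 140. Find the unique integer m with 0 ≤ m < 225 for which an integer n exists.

gcd(6727, 1575) = 7 (Euclid: 6727 = 4·1575 + 427; 1575 = 3·427 + 294; 427 = 1·294 + 133; 294 = 2·133 + 28; 133 = 4·28 + 21; 28 = 1·21 + 7; 21 = 3·7 + 0), and 7 | 140.
Extended Euclid: 6727·(-59) + 1575·(252) = 7. Scale by 20: m₀ = -1180.
General solution m = m₀ + 225t; reducing mod 225 gives m = 170 (and n = -726).

170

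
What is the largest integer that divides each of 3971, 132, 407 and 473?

11

gcd(3971, 132): 3971 = 30·132 + 11; 132 = 12·11 + 0 → 11
gcd(11, 407): 407 = 37·11 + 0 → 11
gcd(11, 473): 473 = 43·11 + 0 → 11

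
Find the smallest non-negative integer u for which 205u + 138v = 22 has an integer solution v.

Reduce mod 138: 205u ≡ 22 (mod 138). With g = gcd(205, 138) = 1 dividing 22, divide through: 205u ≡ 22 (mod 138).
Since gcd(205, 138) = 1, u ≡ 22·(205)⁻¹ ≡ 58 (mod 138). Smallest non-negative: 58.

58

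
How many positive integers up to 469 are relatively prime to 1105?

327

Prime factors of 1105: 5, 13, 17. Count integers ≤ 469 divisible by none of them.
By inclusion–exclusion: 469 − ⌊469/5⌋ − ⌊469/13⌋ − ⌊469/17⌋ + ⌊469/65⌋ + ⌊469/85⌋ + ⌊469/221⌋ − ⌊469/1105⌋ = 327.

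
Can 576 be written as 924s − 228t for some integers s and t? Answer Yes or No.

Yes

gcd(924, 228): 924 = 4·228 + 12; 228 = 19·12 + 0 → 12
12 divides 576, so a solution exists.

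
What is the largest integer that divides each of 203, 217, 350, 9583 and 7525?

7

gcd(203, 217): 217 = 1·203 + 14; 203 = 14·14 + 7; 14 = 2·7 + 0 → 7
gcd(7, 350): 350 = 50·7 + 0 → 7
gcd(7, 9583): 9583 = 1369·7 + 0 → 7
gcd(7, 7525): 7525 = 1075·7 + 0 → 7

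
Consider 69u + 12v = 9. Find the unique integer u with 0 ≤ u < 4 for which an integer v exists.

1

Euclid: 69 = 5·12 + 9; 12 = 1·9 + 3; 9 = 3·3 + 0 → gcd = 3; 9 = 3·3.
Back-substitution yields 69·(-1) + 12·(6) = 3, so one solution is u = -1·3 = -3, v = 6·3 = 18.
Solutions in u differ by 12/3 = 4; the one in [0, 4) is -3 mod 4 = 1.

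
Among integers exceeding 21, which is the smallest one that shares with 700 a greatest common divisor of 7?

49

gcd(t, 700) = 7 forces 7 | t; write t = 7s. Then gcd(7s, 7·100) = 7·gcd(s, 100), so need gcd(s, 100) = 1.
7s > 21 gives s ≥ 4. The least s ≥ 4 coprime to 100 is 7, so t = 7·7 = 49.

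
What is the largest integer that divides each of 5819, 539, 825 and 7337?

11

gcd(5819, 539): 5819 = 10·539 + 429; 539 = 1·429 + 110; 429 = 3·110 + 99; 110 = 1·99 + 11; 99 = 9·11 + 0 → 11
gcd(11, 825): 825 = 75·11 + 0 → 11
gcd(11, 7337): 7337 = 667·11 + 0 → 11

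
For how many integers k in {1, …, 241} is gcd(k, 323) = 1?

Prime factors of 323: 17, 19. Count integers ≤ 241 divisible by none of them.
By inclusion–exclusion: 241 − ⌊241/17⌋ − ⌊241/19⌋ + ⌊241/323⌋ = 215.

215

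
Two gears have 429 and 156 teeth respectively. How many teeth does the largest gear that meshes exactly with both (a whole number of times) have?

429 = 3 · 11 · 13
156 = 2² · 3 · 13
Common: 3 · 13 = 39

39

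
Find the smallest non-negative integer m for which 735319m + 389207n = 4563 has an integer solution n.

gcd(735319, 389207) = 169 (Euclid: 735319 = 1·389207 + 346112; 389207 = 1·346112 + 43095; 346112 = 8·43095 + 1352; 43095 = 31·1352 + 1183; 1352 = 1·1183 + 169; 1183 = 7·169 + 0), and 169 | 4563.
Extended Euclid: 735319·(289) + 389207·(-546) = 169. Scale by 27: m₀ = 7803.
General solution m = m₀ + 2303t; reducing mod 2303 gives m = 894 (and n = -1689).

894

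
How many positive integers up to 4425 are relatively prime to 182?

1751

182 = 2·7·13. Inclusion–exclusion on these primes:
4425 − ⌊4425/2⌋ − ⌊4425/7⌋ − ⌊4425/13⌋ + ⌊4425/14⌋ + ⌊4425/26⌋ + ⌊4425/91⌋ − ⌊4425/182⌋ = 1751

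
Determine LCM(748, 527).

23188

gcd first: 748 = 1·527 + 221; 527 = 2·221 + 85; 221 = 2·85 + 51; 85 = 1·51 + 34; 51 = 1·34 + 17; 34 = 2·17 + 0 → gcd = 17
lcm = 748·527/gcd = 394196/17 = 23188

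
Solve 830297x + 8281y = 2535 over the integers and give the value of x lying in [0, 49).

20

gcd(830297, 8281) = 169 (Euclid: 830297 = 100·8281 + 2197; 8281 = 3·2197 + 1690; 2197 = 1·1690 + 507; 1690 = 3·507 + 169; 507 = 3·169 + 0), and 169 | 2535.
Extended Euclid: 830297·(-15) + 8281·(1504) = 169. Scale by 15: x₀ = -225.
General solution x = x₀ + 49t; reducing mod 49 gives x = 20 (and y = -2005).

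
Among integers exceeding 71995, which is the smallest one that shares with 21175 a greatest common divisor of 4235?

76230

Multiples of 4235 above 71995: 4235·18, 4235·19, … . Need the cofactor coprime to 21175/4235 = 5.
Checking s = 18, 19, … the first with gcd(s, 5) = 1 is s = 18, giving 76230.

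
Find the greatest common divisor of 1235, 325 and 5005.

gcd(1235, 325): 1235 = 3·325 + 260; 325 = 1·260 + 65; 260 = 4·65 + 0 → 65
gcd(65, 5005): 5005 = 77·65 + 0 → 65

65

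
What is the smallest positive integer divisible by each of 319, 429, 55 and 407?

2301585

319 = 11 · 29; 429 = 3 · 11 · 13; 55 = 5 · 11; 407 = 11 · 37
lcm takes max exponent of each prime: 3 · 5 · 11 · 13 · 29 · 37 = 2301585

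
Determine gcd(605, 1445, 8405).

gcd(605, 1445): 1445 = 2·605 + 235; 605 = 2·235 + 135; 235 = 1·135 + 100; 135 = 1·100 + 35; 100 = 2·35 + 30; 35 = 1·30 + 5; 30 = 6·5 + 0 → 5
gcd(5, 8405): 8405 = 1681·5 + 0 → 5

5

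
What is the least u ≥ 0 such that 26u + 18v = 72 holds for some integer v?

0

Reduce mod 18: 26u ≡ 72 (mod 18). With g = gcd(26, 18) = 2 dividing 72, divide through: 13u ≡ 36 (mod 9).
Since gcd(13, 9) = 1, u ≡ 36·(13)⁻¹ ≡ 0 (mod 9). Smallest non-negative: 0.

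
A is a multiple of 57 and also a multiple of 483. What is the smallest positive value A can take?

9177

57 = 3 · 19; 483 = 3 · 7 · 23
max exponents: 3 · 7 · 19 · 23 = 9177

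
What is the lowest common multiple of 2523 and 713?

1798899

2523 = 3 · 29²; 713 = 23 · 31
max exponents: 3 · 23 · 29² · 31 = 1798899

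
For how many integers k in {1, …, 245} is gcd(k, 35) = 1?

168

35 = 5·7. Inclusion–exclusion on these primes:
245 − ⌊245/5⌋ − ⌊245/7⌋ + ⌊245/35⌋ = 168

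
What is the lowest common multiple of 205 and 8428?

gcd first: 8428 = 41·205 + 23; 205 = 8·23 + 21; 23 = 1·21 + 2; 21 = 10·2 + 1; 2 = 2·1 + 0 → gcd = 1
lcm = 205·8428/gcd = 1727740/1 = 1727740

1727740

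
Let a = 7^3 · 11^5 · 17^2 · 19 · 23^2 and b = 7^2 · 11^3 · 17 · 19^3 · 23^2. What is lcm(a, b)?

max exponent per prime: 7^3 · 11^5 · 17^2 · 19^3 · 23^2 = 57925776397074047

57925776397074047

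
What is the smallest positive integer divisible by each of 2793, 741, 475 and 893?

42663075

2793 = 3 · 7² · 19; 741 = 3 · 13 · 19; 475 = 5² · 19; 893 = 19 · 47
lcm takes max exponent of each prime: 3 · 5² · 7² · 13 · 19 · 47 = 42663075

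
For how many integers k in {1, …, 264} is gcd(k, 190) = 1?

Prime factors of 190: 2, 5, 19. Count integers ≤ 264 divisible by none of them.
By inclusion–exclusion: 264 − ⌊264/2⌋ − ⌊264/5⌋ − ⌊264/19⌋ + ⌊264/10⌋ + ⌊264/38⌋ + ⌊264/95⌋ − ⌊264/190⌋ = 100.

100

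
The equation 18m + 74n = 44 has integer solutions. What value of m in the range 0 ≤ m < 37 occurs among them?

Reduce mod 74: 18m ≡ 44 (mod 74). With g = gcd(18, 74) = 2 dividing 44, divide through: 9m ≡ 22 (mod 37).
Since gcd(9, 37) = 1, m ≡ 22·(9)⁻¹ ≡ 23 (mod 37). Smallest non-negative: 23.

23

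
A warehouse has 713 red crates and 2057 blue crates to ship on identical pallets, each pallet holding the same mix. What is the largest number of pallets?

Euclid: 2057 = 2·713 + 631; 713 = 1·631 + 82; 631 = 7·82 + 57; 82 = 1·57 + 25; 57 = 2·25 + 7; 25 = 3·7 + 4; 7 = 1·4 + 3; 4 = 1·3 + 1; 3 = 3·1 + 0. Last nonzero remainder: 1.

1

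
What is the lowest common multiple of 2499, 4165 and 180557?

lcm(2499, 4165) = 2499·4165/gcd = 10408335/833 = 12495
lcm(12495, 180557) = 12495·180557/gcd = 2256059715/17 = 132709395

132709395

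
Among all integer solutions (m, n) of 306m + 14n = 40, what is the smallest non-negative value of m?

gcd(306, 14) = 2 (Euclid: 306 = 21·14 + 12; 14 = 1·12 + 2; 12 = 6·2 + 0), and 2 | 40.
Extended Euclid: 306·(-1) + 14·(22) = 2. Scale by 20: m₀ = -20.
General solution m = m₀ + 7t; reducing mod 7 gives m = 1 (and n = -19).

1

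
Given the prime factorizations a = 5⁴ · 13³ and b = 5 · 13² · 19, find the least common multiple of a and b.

26089375

max exponent per prime: 5⁴ · 13³ · 19 = 26089375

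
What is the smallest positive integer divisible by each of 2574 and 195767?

3523806

gcd first: 195767 = 76·2574 + 143; 2574 = 18·143 + 0 → gcd = 143
lcm = 2574·195767/gcd = 503904258/143 = 3523806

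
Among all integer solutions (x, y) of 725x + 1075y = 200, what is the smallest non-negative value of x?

gcd(725, 1075) = 25 (Euclid: 1075 = 1·725 + 350; 725 = 2·350 + 25; 350 = 14·25 + 0), and 25 | 200.
Extended Euclid: 725·(3) + 1075·(-2) = 25. Scale by 8: x₀ = 24.
General solution x = x₀ + 43t; reducing mod 43 gives x = 24 (and y = -16).

24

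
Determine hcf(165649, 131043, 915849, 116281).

121

165649 = 11² · 37²; 131043 = 3 · 11² · 19²; 915849 = 3² · 11² · 29²; 116281 = 11² · 31²
gcd takes min exponent of each prime: 11² = 121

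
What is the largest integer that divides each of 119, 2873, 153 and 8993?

119 = 7 · 17; 2873 = 13² · 17; 153 = 3² · 17; 8993 = 17 · 23²
gcd takes min exponent of each prime: 17 = 17

17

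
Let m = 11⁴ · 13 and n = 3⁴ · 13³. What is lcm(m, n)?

2605468437

max exponent per prime: 3⁴ · 11⁴ · 13³ = 2605468437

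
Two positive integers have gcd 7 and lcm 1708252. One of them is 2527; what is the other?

4732

Using mn = gcd(m,n)·lcm(m,n) = 7·1708252 = 11957764, we get n = 11957764/2527 = 4732.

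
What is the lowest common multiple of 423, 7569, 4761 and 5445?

113853768435

423 = 3² · 47; 7569 = 3² · 29²; 4761 = 3² · 23²; 5445 = 3² · 5 · 11²
lcm takes max exponent of each prime: 3² · 5 · 11² · 23² · 29² · 47 = 113853768435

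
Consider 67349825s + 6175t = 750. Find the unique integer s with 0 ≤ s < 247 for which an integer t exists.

gcd(67349825, 6175) = 25 (Euclid: 67349825 = 10906·6175 + 5275; 6175 = 1·5275 + 900; 5275 = 5·900 + 775; 900 = 1·775 + 125; 775 = 6·125 + 25; 125 = 5·25 + 0), and 25 | 750.
Extended Euclid: 67349825·(48) + 6175·(-523529) = 25. Scale by 30: s₀ = 1440.
General solution s = s₀ + 247k; reducing mod 247 gives s = 205 (and t = -2235905).

205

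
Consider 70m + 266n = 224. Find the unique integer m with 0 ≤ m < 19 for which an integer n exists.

Euclid: 266 = 3·70 + 56; 70 = 1·56 + 14; 56 = 4·14 + 0 → gcd = 14; 224 = 14·16.
Back-substitution yields 70·(4) + 266·(-1) = 14, so one solution is m = 4·16 = 64, n = -1·16 = -16.
Solutions in m differ by 266/14 = 19; the one in [0, 19) is 64 mod 19 = 7.

7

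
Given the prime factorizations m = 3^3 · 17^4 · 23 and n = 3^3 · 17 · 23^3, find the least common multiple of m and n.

27437400189

max exponent per prime: 3^3 · 17^4 · 23^3 = 27437400189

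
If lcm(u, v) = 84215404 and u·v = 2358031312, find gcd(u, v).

28

From gcd × lcm = uv: gcd = 2358031312 / 84215404 = 28.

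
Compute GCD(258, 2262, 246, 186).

gcd(258, 2262): 2262 = 8·258 + 198; 258 = 1·198 + 60; 198 = 3·60 + 18; 60 = 3·18 + 6; 18 = 3·6 + 0 → 6
gcd(6, 246): 246 = 41·6 + 0 → 6
gcd(6, 186): 186 = 31·6 + 0 → 6

6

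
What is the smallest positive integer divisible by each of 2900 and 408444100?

gcd first: 408444100 = 140842·2900 + 2300; 2900 = 1·2300 + 600; 2300 = 3·600 + 500; 600 = 1·500 + 100; 500 = 5·100 + 0 → gcd = 100
lcm = 2900·408444100/gcd = 1184487890000/100 = 11844878900

11844878900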